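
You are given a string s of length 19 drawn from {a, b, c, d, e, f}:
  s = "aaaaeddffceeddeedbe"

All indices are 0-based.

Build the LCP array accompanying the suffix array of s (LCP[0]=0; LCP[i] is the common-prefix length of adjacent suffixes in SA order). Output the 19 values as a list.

[0, 3, 2, 1, 0, 0, 0, 1, 2, 1, 1, 0, 1, 2, 3, 1, 3, 0, 1]

rank | idx | suffix
   0 |   0 | aaaaeddffceeddeedbe
   1 |   1 | aaaeddffceeddeedbe
   2 |   2 | aaeddffceeddeedbe
   3 |   3 | aeddffceeddeedbe
   4 |  17 | be
   5 |   9 | ceeddeedbe
   6 |  16 | dbe
   7 |  12 | ddeedbe
   8 |   5 | ddffceeddeedbe
   9 |  13 | deedbe
  10 |   6 | dffceeddeedbe
  11 |  18 | e
  12 |  15 | edbe
  13 |  11 | eddeedbe
  14 |   4 | eddffceeddeedbe
  15 |  14 | eedbe
  16 |  10 | eeddeedbe
  17 |   8 | fceeddeedbe
  18 |   7 | ffceeddeedbe

SA = [0, 1, 2, 3, 17, 9, 16, 12, 5, 13, 6, 18, 15, 11, 4, 14, 10, 8, 7]
i: (SA[i-1],SA[i]) lcp shared
  1: (0,1) 3 'aaa'
  2: (1,2) 2 'aa'
  3: (2,3) 1 'a'
  4: (3,17) 0 ''
  5: (17,9) 0 ''
  6: (9,16) 0 ''
  7: (16,12) 1 'd'
  8: (12,5) 2 'dd'
  9: (5,13) 1 'd'
  10: (13,6) 1 'd'
  11: (6,18) 0 ''
  12: (18,15) 1 'e'
  13: (15,11) 2 'ed'
  14: (11,4) 3 'edd'
  15: (4,14) 1 'e'
  16: (14,10) 3 'eed'
  17: (10,8) 0 ''
  18: (8,7) 1 'f'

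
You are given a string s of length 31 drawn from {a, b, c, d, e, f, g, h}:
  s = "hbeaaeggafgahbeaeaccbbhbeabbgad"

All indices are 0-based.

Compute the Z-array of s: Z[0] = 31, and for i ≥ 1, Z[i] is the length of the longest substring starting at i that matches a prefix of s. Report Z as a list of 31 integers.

Z[0]=31
i=1: fresh scan; Z[1]=0
i=2: fresh scan; Z[2]=0
i=3: fresh scan; Z[3]=0
i=4: fresh scan; Z[4]=0
i=5: fresh scan; Z[5]=0
i=6: fresh scan; Z[6]=0
i=7: fresh scan; Z[7]=0
i=8: fresh scan; Z[8]=0
i=9: fresh scan; Z[9]=0
i=10: fresh scan; Z[10]=0
i=11: fresh scan; Z[11]=0
i=12: fresh scan; Z[12]=4 extend→box=[12,16)
i=13: min(r-i=3, Z[1]=0)=0; Z[13]=0
i=14: min(r-i=2, Z[2]=0)=0; Z[14]=0
i=15: min(r-i=1, Z[3]=0)=0; Z[15]=0
i=16: fresh scan; Z[16]=0
i=17: fresh scan; Z[17]=0
i=18: fresh scan; Z[18]=0
i=19: fresh scan; Z[19]=0
i=20: fresh scan; Z[20]=0
i=21: fresh scan; Z[21]=0
i=22: fresh scan; Z[22]=4 extend→box=[22,26)
i=23: min(r-i=3, Z[1]=0)=0; Z[23]=0
i=24: min(r-i=2, Z[2]=0)=0; Z[24]=0
i=25: min(r-i=1, Z[3]=0)=0; Z[25]=0
i=26: fresh scan; Z[26]=0
i=27: fresh scan; Z[27]=0
i=28: fresh scan; Z[28]=0
i=29: fresh scan; Z[29]=0
i=30: fresh scan; Z[30]=0

[31, 0, 0, 0, 0, 0, 0, 0, 0, 0, 0, 0, 4, 0, 0, 0, 0, 0, 0, 0, 0, 0, 4, 0, 0, 0, 0, 0, 0, 0, 0]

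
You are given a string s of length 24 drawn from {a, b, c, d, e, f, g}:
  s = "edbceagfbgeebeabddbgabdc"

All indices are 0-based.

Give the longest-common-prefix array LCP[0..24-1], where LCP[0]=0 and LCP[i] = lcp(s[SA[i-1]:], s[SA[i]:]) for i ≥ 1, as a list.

[0, 3, 1, 0, 1, 2, 1, 1, 2, 0, 1, 0, 2, 1, 1, 0, 2, 1, 1, 1, 0, 0, 1, 1]

rank | idx | suffix
   0 |  20 | abdc
   1 |  14 | abddbgabdc
   2 |   5 | agfbgeebeabddbgabdc
   3 |   2 | bceagfbgeebeabddbgabdc
   4 |  21 | bdc
   5 |  15 | bddbgabdc
   6 |  12 | beabddbgabdc
   7 |  18 | bgabdc
   8 |   8 | bgeebeabddbgabdc
   9 |  23 | c
  10 |   3 | ceagfbgeebeabddbgabdc
  11 |   1 | dbceagfbgeebeabddbgabdc
  12 |  17 | dbgabdc
  13 |  22 | dc
  14 |  16 | ddbgabdc
  15 |  13 | eabddbgabdc
  16 |   4 | eagfbgeebeabddbgabdc
  17 |  11 | ebeabddbgabdc
  18 |   0 | edbceagfbgeebeabddbgabdc
  19 |  10 | eebeabddbgabdc
  20 |   7 | fbgeebeabddbgabdc
  21 |  19 | gabdc
  22 |   9 | geebeabddbgabdc
  23 |   6 | gfbgeebeabddbgabdc

SA = [20, 14, 5, 2, 21, 15, 12, 18, 8, 23, 3, 1, 17, 22, 16, 13, 4, 11, 0, 10, 7, 19, 9, 6]
[i] adj suffixes → lcp
  [1] 20/14 → 3 ('abd')
  [2] 14/5 → 1 ('a')
  [3] 5/2 → 0 ('')
  [4] 2/21 → 1 ('b')
  [5] 21/15 → 2 ('bd')
  [6] 15/12 → 1 ('b')
  [7] 12/18 → 1 ('b')
  [8] 18/8 → 2 ('bg')
  [9] 8/23 → 0 ('')
  [10] 23/3 → 1 ('c')
  [11] 3/1 → 0 ('')
  [12] 1/17 → 2 ('db')
  [13] 17/22 → 1 ('d')
  [14] 22/16 → 1 ('d')
  [15] 16/13 → 0 ('')
  [16] 13/4 → 2 ('ea')
  [17] 4/11 → 1 ('e')
  [18] 11/0 → 1 ('e')
  [19] 0/10 → 1 ('e')
  [20] 10/7 → 0 ('')
  [21] 7/19 → 0 ('')
  [22] 19/9 → 1 ('g')
  [23] 9/6 → 1 ('g')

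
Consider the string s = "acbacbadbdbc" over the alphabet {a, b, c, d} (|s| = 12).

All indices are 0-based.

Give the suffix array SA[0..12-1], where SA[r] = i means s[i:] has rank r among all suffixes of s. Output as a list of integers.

[0, 3, 6, 2, 5, 10, 8, 11, 1, 4, 9, 7]

rank | idx | suffix
   0 |   0 | acbacbadbdbc
   1 |   3 | acbadbdbc
   2 |   6 | adbdbc
   3 |   2 | bacbadbdbc
   4 |   5 | badbdbc
   5 |  10 | bc
   6 |   8 | bdbc
   7 |  11 | c
   8 |   1 | cbacbadbdbc
   9 |   4 | cbadbdbc
  10 |   9 | dbc
  11 |   7 | dbdbc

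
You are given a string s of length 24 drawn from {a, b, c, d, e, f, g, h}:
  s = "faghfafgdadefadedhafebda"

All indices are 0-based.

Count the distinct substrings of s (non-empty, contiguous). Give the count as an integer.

rank | idx | suffix
   0 |  23 | a
   1 |  13 | adedhafebda
   2 |   9 | adefadedhafebda
   3 |  18 | afebda
   4 |   5 | afgdadefadedhafebda
   5 |   1 | aghfafgdadefadedhafebda
   6 |  21 | bda
   7 |  22 | da
   8 |   8 | dadefadedhafebda
   9 |  14 | dedhafebda
  10 |  10 | defadedhafebda
  11 |  16 | dhafebda
  12 |  20 | ebda
  13 |  15 | edhafebda
  14 |  11 | efadedhafebda
  15 |  12 | fadedhafebda
  16 |   4 | fafgdadefadedhafebda
  17 |   0 | faghfafgdadefadedhafebda
  18 |  19 | febda
  19 |   6 | fgdadefadedhafebda
  20 |   7 | gdadefadedhafebda
  21 |   2 | ghfafgdadefadedhafebda
  22 |  17 | hafebda
  23 |   3 | hfafgdadefadedhafebda

SA = [23, 13, 9, 18, 5, 1, 21, 22, 8, 14, 10, 16, 20, 15, 11, 12, 4, 0, 19, 6, 7, 2, 17, 3]
rank  pair      lcp
   1  s[23:],s[13:]  1  'a'
   2  s[13:],s[9:]  3  'ade'
   3  s[9:],s[18:]  1  'a'
   4  s[18:],s[5:]  2  'af'
   5  s[5:],s[1:]  1  'a'
   6  s[1:],s[21:]  0  ''
   7  s[21:],s[22:]  0  ''
   8  s[22:],s[8:]  2  'da'
   9  s[8:],s[14:]  1  'd'
  10  s[14:],s[10:]  2  'de'
  11  s[10:],s[16:]  1  'd'
  12  s[16:],s[20:]  0  ''
  13  s[20:],s[15:]  1  'e'
  14  s[15:],s[11:]  1  'e'
  15  s[11:],s[12:]  0  ''
  16  s[12:],s[4:]  2  'fa'
  17  s[4:],s[0:]  2  'fa'
  18  s[0:],s[19:]  1  'f'
  19  s[19:],s[6:]  1  'f'
  20  s[6:],s[7:]  0  ''
  21  s[7:],s[2:]  1  'g'
  22  s[2:],s[17:]  0  ''
  23  s[17:],s[3:]  1  'h'

n(n+1)/2 = 24·25/2 = 300
Σ LCP = 0 + 1 + 3 + 1 + 2 + 1 + 0 + 0 + 2 + 1 + 2 + 1 + 0 + 1 + 1 + 0 + 2 + 2 + 1 + 1 + 0 + 1 + 0 + 1 = 24
distinct = 300 − 24 = 276

276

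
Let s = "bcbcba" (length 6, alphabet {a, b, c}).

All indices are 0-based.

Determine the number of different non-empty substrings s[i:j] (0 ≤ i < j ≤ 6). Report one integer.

rank | idx | suffix
   0 |   5 | a
   1 |   4 | ba
   2 |   2 | bcba
   3 |   0 | bcbcba
   4 |   3 | cba
   5 |   1 | cbcba

SA = [5, 4, 2, 0, 3, 1]
rank  pair      lcp
   1  s[5:],s[4:]  0  ''
   2  s[4:],s[2:]  1  'b'
   3  s[2:],s[0:]  3  'bcb'
   4  s[0:],s[3:]  0  ''
   5  s[3:],s[1:]  2  'cb'

n(n+1)/2 = 6·7/2 = 21
Σ LCP = 0 + 0 + 1 + 3 + 0 + 2 = 6
distinct = 21 − 6 = 15

15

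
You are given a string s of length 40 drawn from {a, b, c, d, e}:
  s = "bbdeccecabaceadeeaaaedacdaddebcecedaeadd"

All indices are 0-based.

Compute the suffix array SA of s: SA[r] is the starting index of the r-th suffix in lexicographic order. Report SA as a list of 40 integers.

rank | idx | suffix
   0 |  17 | aaaedacdaddebcecedaeadd
   1 |  18 | aaedacdaddebcecedaeadd
   2 |   8 | abaceadeeaaaedacdaddebcecedaeadd
   3 |  22 | acdaddebcecedaeadd
   4 |  10 | aceadeeaaaedacdaddebcecedaeadd
   5 |  37 | add
   6 |  25 | addebcecedaeadd
   7 |  13 | adeeaaaedacdaddebcecedaeadd
   8 |  35 | aeadd
   9 |  19 | aedacdaddebcecedaeadd
  10 |   9 | baceadeeaaaedacdaddebcecedaeadd
  11 |   0 | bbdeccecabaceadeeaaaedacdaddebcecedaeadd
  12 |  29 | bcecedaeadd
  13 |   1 | bdeccecabaceadeeaaaedacdaddebcecedaeadd
  14 |   7 | cabaceadeeaaaedacdaddebcecedaeadd
  15 |   4 | ccecabaceadeeaaaedacdaddebcecedaeadd
  16 |  23 | cdaddebcecedaeadd
  17 |  11 | ceadeeaaaedacdaddebcecedaeadd
  18 |   5 | cecabaceadeeaaaedacdaddebcecedaeadd
  19 |  30 | cecedaeadd
  20 |  32 | cedaeadd
  21 |  39 | d
  22 |  21 | dacdaddebcecedaeadd
  23 |  24 | daddebcecedaeadd
  24 |  34 | daeadd
  25 |  38 | dd
  26 |  26 | ddebcecedaeadd
  27 |  27 | debcecedaeadd
  28 |   2 | deccecabaceadeeaaaedacdaddebcecedaeadd
  29 |  14 | deeaaaedacdaddebcecedaeadd
  30 |  16 | eaaaedacdaddebcecedaeadd
  31 |  36 | eadd
  32 |  12 | eadeeaaaedacdaddebcecedaeadd
  33 |  28 | ebcecedaeadd
  34 |   6 | ecabaceadeeaaaedacdaddebcecedaeadd
  35 |   3 | eccecabaceadeeaaaedacdaddebcecedaeadd
  36 |  31 | ecedaeadd
  37 |  20 | edacdaddebcecedaeadd
  38 |  33 | edaeadd
  39 |  15 | eeaaaedacdaddebcecedaeadd

[17, 18, 8, 22, 10, 37, 25, 13, 35, 19, 9, 0, 29, 1, 7, 4, 23, 11, 5, 30, 32, 39, 21, 24, 34, 38, 26, 27, 2, 14, 16, 36, 12, 28, 6, 3, 31, 20, 33, 15]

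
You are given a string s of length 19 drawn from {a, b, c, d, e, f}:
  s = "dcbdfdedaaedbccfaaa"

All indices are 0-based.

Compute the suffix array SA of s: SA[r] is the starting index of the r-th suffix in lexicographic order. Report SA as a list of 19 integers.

[18, 17, 16, 8, 9, 12, 2, 1, 13, 14, 7, 11, 0, 5, 3, 6, 10, 15, 4]

rank→(start, suffix):
  0 → (18, 'a')
  1 → (17, 'aa')
  2 → (16, 'aaa')
  3 → (8, 'aaedbccfaaa')
  4 → (9, 'aedbccfaaa')
  5 → (12, 'bccfaaa')
  6 → (2, 'bdfdedaaedbccfaaa')
  7 → (1, 'cbdfdedaaedbccfaaa')
  8 → (13, 'ccfaaa')
  9 → (14, 'cfaaa')
  10 → (7, 'daaedbccfaaa')
  11 → (11, 'dbccfaaa')
  12 → (0, 'dcbdfdedaaedbccfaaa')
  13 → (5, 'dedaaedbccfaaa')
  14 → (3, 'dfdedaaedbccfaaa')
  15 → (6, 'edaaedbccfaaa')
  16 → (10, 'edbccfaaa')
  17 → (15, 'faaa')
  18 → (4, 'fdedaaedbccfaaa')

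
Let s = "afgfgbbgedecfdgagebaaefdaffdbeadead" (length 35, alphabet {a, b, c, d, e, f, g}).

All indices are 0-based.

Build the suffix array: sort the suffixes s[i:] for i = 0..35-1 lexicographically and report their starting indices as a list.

[19, 33, 30, 20, 24, 0, 15, 18, 5, 28, 6, 11, 34, 23, 27, 31, 9, 13, 32, 29, 17, 10, 8, 21, 22, 26, 12, 25, 3, 1, 14, 4, 16, 7, 2]

rank | idx | suffix
   0 |  19 | aaefdaffdbeadead
   1 |  33 | ad
   2 |  30 | adead
   3 |  20 | aefdaffdbeadead
   4 |  24 | affdbeadead
   5 |   0 | afgfgbbgedecfdgagebaaefdaffdbeadead
   6 |  15 | agebaaefdaffdbeadead
   7 |  18 | baaefdaffdbeadead
   8 |   5 | bbgedecfdgagebaaefdaffdbeadead
   9 |  28 | beadead
  10 |   6 | bgedecfdgagebaaefdaffdbeadead
  11 |  11 | cfdgagebaaefdaffdbeadead
  12 |  34 | d
  13 |  23 | daffdbeadead
  14 |  27 | dbeadead
  15 |  31 | dead
  16 |   9 | decfdgagebaaefdaffdbeadead
  17 |  13 | dgagebaaefdaffdbeadead
  18 |  32 | ead
  19 |  29 | eadead
  20 |  17 | ebaaefdaffdbeadead
  21 |  10 | ecfdgagebaaefdaffdbeadead
  22 |   8 | edecfdgagebaaefdaffdbeadead
  23 |  21 | efdaffdbeadead
  24 |  22 | fdaffdbeadead
  25 |  26 | fdbeadead
  26 |  12 | fdgagebaaefdaffdbeadead
  27 |  25 | ffdbeadead
  28 |   3 | fgbbgedecfdgagebaaefdaffdbeadead
  29 |   1 | fgfgbbgedecfdgagebaaefdaffdbeadead
  30 |  14 | gagebaaefdaffdbeadead
  31 |   4 | gbbgedecfdgagebaaefdaffdbeadead
  32 |  16 | gebaaefdaffdbeadead
  33 |   7 | gedecfdgagebaaefdaffdbeadead
  34 |   2 | gfgbbgedecfdgagebaaefdaffdbeadead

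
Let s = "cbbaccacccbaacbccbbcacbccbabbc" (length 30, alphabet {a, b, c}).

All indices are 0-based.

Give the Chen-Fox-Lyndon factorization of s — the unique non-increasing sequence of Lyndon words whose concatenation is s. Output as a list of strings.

emit factor 1: 'c' (i=0, period=1)
emit factor 2: 'b' (i=1, period=1)
emit factor 3: 'b' (i=2, period=1)
emit factor 4: 'accacccb' (i=3, period=8)
emit factor 5: 'aacbccbbcacbccbabbc' (i=11, period=19)

["c", "b", "b", "accacccb", "aacbccbbcacbccbabbc"]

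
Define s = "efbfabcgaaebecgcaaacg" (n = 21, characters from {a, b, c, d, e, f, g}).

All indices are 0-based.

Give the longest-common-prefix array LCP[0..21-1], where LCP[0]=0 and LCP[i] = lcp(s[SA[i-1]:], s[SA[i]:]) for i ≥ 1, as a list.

[0, 2, 2, 1, 1, 1, 0, 1, 1, 0, 1, 2, 2, 0, 1, 1, 0, 1, 0, 1, 1]

sorted suffixes:
  #0 SA[0]=16  'aaacg'
  #1 SA[1]=17  'aacg'
  #2 SA[2]=8  'aaebecgcaaacg'
  #3 SA[3]=4  'abcgaaebecgcaaacg'
  #4 SA[4]=18  'acg'
  #5 SA[5]=9  'aebecgcaaacg'
  #6 SA[6]=5  'bcgaaebecgcaaacg'
  #7 SA[7]=11  'becgcaaacg'
  #8 SA[8]=2  'bfabcgaaebecgcaaacg'
  #9 SA[9]=15  'caaacg'
  #10 SA[10]=19  'cg'
  #11 SA[11]=6  'cgaaebecgcaaacg'
  #12 SA[12]=13  'cgcaaacg'
  #13 SA[13]=10  'ebecgcaaacg'
  #14 SA[14]=12  'ecgcaaacg'
  #15 SA[15]=0  'efbfabcgaaebecgcaaacg'
  #16 SA[16]=3  'fabcgaaebecgcaaacg'
  #17 SA[17]=1  'fbfabcgaaebecgcaaacg'
  #18 SA[18]=20  'g'
  #19 SA[19]=7  'gaaebecgcaaacg'
  #20 SA[20]=14  'gcaaacg'

SA = [16, 17, 8, 4, 18, 9, 5, 11, 2, 15, 19, 6, 13, 10, 12, 0, 3, 1, 20, 7, 14]
i: (SA[i-1],SA[i]) lcp shared
  1: (16,17) 2 'aa'
  2: (17,8) 2 'aa'
  3: (8,4) 1 'a'
  4: (4,18) 1 'a'
  5: (18,9) 1 'a'
  6: (9,5) 0 ''
  7: (5,11) 1 'b'
  8: (11,2) 1 'b'
  9: (2,15) 0 ''
  10: (15,19) 1 'c'
  11: (19,6) 2 'cg'
  12: (6,13) 2 'cg'
  13: (13,10) 0 ''
  14: (10,12) 1 'e'
  15: (12,0) 1 'e'
  16: (0,3) 0 ''
  17: (3,1) 1 'f'
  18: (1,20) 0 ''
  19: (20,7) 1 'g'
  20: (7,14) 1 'g'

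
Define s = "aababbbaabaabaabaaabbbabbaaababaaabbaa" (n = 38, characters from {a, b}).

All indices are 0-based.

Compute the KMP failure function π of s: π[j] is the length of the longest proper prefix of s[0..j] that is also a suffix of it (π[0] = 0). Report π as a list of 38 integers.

[0, 1, 0, 1, 0, 0, 0, 1, 2, 3, 4, 2, 3, 4, 2, 3, 4, 2, 2, 3, 0, 0, 1, 0, 0, 1, 2, 2, 3, 4, 5, 1, 2, 2, 3, 0, 1, 2]

π[0] = 0
j=1 s[j]='a': π[1]=1 (border 'a')
j=2 s[j]='b': k: 1→0; π[2]=0 (border '')
j=3 s[j]='a': π[3]=1 (border 'a')
j=4 s[j]='b': k: 1→0; π[4]=0 (border '')
j=5 s[j]='b': π[5]=0 (border '')
j=6 s[j]='b': π[6]=0 (border '')
j=7 s[j]='a': π[7]=1 (border 'a')
j=8 s[j]='a': π[8]=2 (border 'aa')
j=9 s[j]='b': π[9]=3 (border 'aab')
j=10 s[j]='a': π[10]=4 (border 'aaba')
j=11 s[j]='a': k: 4→1; π[11]=2 (border 'aa')
j=12 s[j]='b': π[12]=3 (border 'aab')
j=13 s[j]='a': π[13]=4 (border 'aaba')
j=14 s[j]='a': k: 4→1; π[14]=2 (border 'aa')
j=15 s[j]='b': π[15]=3 (border 'aab')
j=16 s[j]='a': π[16]=4 (border 'aaba')
j=17 s[j]='a': k: 4→1; π[17]=2 (border 'aa')
j=18 s[j]='a': k: 2→1; π[18]=2 (border 'aa')
j=19 s[j]='b': π[19]=3 (border 'aab')
j=20 s[j]='b': k: 3→0; π[20]=0 (border '')
j=21 s[j]='b': π[21]=0 (border '')
j=22 s[j]='a': π[22]=1 (border 'a')
j=23 s[j]='b': k: 1→0; π[23]=0 (border '')
j=24 s[j]='b': π[24]=0 (border '')
j=25 s[j]='a': π[25]=1 (border 'a')
j=26 s[j]='a': π[26]=2 (border 'aa')
j=27 s[j]='a': k: 2→1; π[27]=2 (border 'aa')
j=28 s[j]='b': π[28]=3 (border 'aab')
j=29 s[j]='a': π[29]=4 (border 'aaba')
j=30 s[j]='b': π[30]=5 (border 'aabab')
j=31 s[j]='a': k: 5→0; π[31]=1 (border 'a')
j=32 s[j]='a': π[32]=2 (border 'aa')
j=33 s[j]='a': k: 2→1; π[33]=2 (border 'aa')
j=34 s[j]='b': π[34]=3 (border 'aab')
j=35 s[j]='b': k: 3→0; π[35]=0 (border '')
j=36 s[j]='a': π[36]=1 (border 'a')
j=37 s[j]='a': π[37]=2 (border 'aa')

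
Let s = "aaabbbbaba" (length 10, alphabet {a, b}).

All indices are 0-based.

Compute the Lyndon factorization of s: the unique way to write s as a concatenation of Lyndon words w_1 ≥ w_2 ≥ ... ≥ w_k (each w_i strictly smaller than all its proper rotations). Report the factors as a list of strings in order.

emit factor 1: 'aaabbbbab' (i=0, period=9)
emit factor 2: 'a' (i=9, period=1)

["aaabbbbab", "a"]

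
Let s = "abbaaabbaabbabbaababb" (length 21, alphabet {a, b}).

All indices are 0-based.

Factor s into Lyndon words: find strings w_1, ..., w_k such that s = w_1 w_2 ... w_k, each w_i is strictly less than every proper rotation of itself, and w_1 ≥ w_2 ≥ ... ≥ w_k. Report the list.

["abb", "aaabbaabbabbaababb"]

emit factor 1: 'abb' (i=0, period=3)
emit factor 2: 'aaabbaabbabbaababb' (i=3, period=18)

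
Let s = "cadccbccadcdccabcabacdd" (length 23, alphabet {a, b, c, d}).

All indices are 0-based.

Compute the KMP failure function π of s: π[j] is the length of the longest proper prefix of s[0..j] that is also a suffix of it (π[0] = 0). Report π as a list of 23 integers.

[0, 0, 0, 1, 1, 0, 1, 1, 2, 3, 4, 0, 1, 1, 2, 0, 1, 2, 0, 0, 1, 0, 0]

π[0] = 0
j=1 s[j]='a': π[1]=0 (border '')
j=2 s[j]='d': π[2]=0 (border '')
j=3 s[j]='c': π[3]=1 (border 'c')
j=4 s[j]='c': k: 1→0; π[4]=1 (border 'c')
j=5 s[j]='b': k: 1→0; π[5]=0 (border '')
j=6 s[j]='c': π[6]=1 (border 'c')
j=7 s[j]='c': k: 1→0; π[7]=1 (border 'c')
j=8 s[j]='a': π[8]=2 (border 'ca')
j=9 s[j]='d': π[9]=3 (border 'cad')
j=10 s[j]='c': π[10]=4 (border 'cadc')
j=11 s[j]='d': k: 4→1→0; π[11]=0 (border '')
j=12 s[j]='c': π[12]=1 (border 'c')
j=13 s[j]='c': k: 1→0; π[13]=1 (border 'c')
j=14 s[j]='a': π[14]=2 (border 'ca')
j=15 s[j]='b': k: 2→0; π[15]=0 (border '')
j=16 s[j]='c': π[16]=1 (border 'c')
j=17 s[j]='a': π[17]=2 (border 'ca')
j=18 s[j]='b': k: 2→0; π[18]=0 (border '')
j=19 s[j]='a': π[19]=0 (border '')
j=20 s[j]='c': π[20]=1 (border 'c')
j=21 s[j]='d': k: 1→0; π[21]=0 (border '')
j=22 s[j]='d': π[22]=0 (border '')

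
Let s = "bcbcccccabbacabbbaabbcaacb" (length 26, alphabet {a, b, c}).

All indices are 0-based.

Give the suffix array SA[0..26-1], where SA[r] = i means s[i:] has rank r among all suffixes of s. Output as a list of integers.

[17, 22, 8, 13, 18, 11, 23, 25, 16, 10, 15, 9, 14, 19, 20, 0, 2, 21, 7, 12, 24, 1, 6, 5, 4, 3]

rank→(start, suffix):
  0 → (17, 'aabbcaacb')
  1 → (22, 'aacb')
  2 → (8, 'abbacabbbaabbcaacb')
  3 → (13, 'abbbaabbcaacb')
  4 → (18, 'abbcaacb')
  5 → (11, 'acabbbaabbcaacb')
  6 → (23, 'acb')
  7 → (25, 'b')
  8 → (16, 'baabbcaacb')
  9 → (10, 'bacabbbaabbcaacb')
  10 → (15, 'bbaabbcaacb')
  11 → (9, 'bbacabbbaabbcaacb')
  12 → (14, 'bbbaabbcaacb')
  13 → (19, 'bbcaacb')
  14 → (20, 'bcaacb')
  15 → (0, 'bcbcccccabbacabbbaabbcaacb')
  16 → (2, 'bcccccabbacabbbaabbcaacb')
  17 → (21, 'caacb')
  18 → (7, 'cabbacabbbaabbcaacb')
  19 → (12, 'cabbbaabbcaacb')
  20 → (24, 'cb')
  21 → (1, 'cbcccccabbacabbbaabbcaacb')
  22 → (6, 'ccabbacabbbaabbcaacb')
  23 → (5, 'cccabbacabbbaabbcaacb')
  24 → (4, 'ccccabbacabbbaabbcaacb')
  25 → (3, 'cccccabbacabbbaabbcaacb')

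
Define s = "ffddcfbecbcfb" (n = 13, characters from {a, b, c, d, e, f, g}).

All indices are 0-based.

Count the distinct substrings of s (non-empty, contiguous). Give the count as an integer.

80

rank | idx | suffix
   0 |  12 | b
   1 |   9 | bcfb
   2 |   6 | becbcfb
   3 |   8 | cbcfb
   4 |  10 | cfb
   5 |   4 | cfbecbcfb
   6 |   3 | dcfbecbcfb
   7 |   2 | ddcfbecbcfb
   8 |   7 | ecbcfb
   9 |  11 | fb
  10 |   5 | fbecbcfb
  11 |   1 | fddcfbecbcfb
  12 |   0 | ffddcfbecbcfb

SA = [12, 9, 6, 8, 10, 4, 3, 2, 7, 11, 5, 1, 0]
rank  pair      lcp
   1  s[12:],s[9:]  1  'b'
   2  s[9:],s[6:]  1  'b'
   3  s[6:],s[8:]  0  ''
   4  s[8:],s[10:]  1  'c'
   5  s[10:],s[4:]  3  'cfb'
   6  s[4:],s[3:]  0  ''
   7  s[3:],s[2:]  1  'd'
   8  s[2:],s[7:]  0  ''
   9  s[7:],s[11:]  0  ''
  10  s[11:],s[5:]  2  'fb'
  11  s[5:],s[1:]  1  'f'
  12  s[1:],s[0:]  1  'f'

n(n+1)/2 = 13·14/2 = 91
Σ LCP = 0 + 1 + 1 + 0 + 1 + 3 + 0 + 1 + 0 + 0 + 2 + 1 + 1 = 11
distinct = 91 − 11 = 80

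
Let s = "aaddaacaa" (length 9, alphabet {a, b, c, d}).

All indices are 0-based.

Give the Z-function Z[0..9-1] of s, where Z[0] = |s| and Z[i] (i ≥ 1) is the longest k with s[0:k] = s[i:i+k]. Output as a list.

[9, 1, 0, 0, 2, 1, 0, 2, 1]

Z[0]=9
i=1: fresh scan; Z[1]=1 scan→box=[1,2)
i=2: fresh scan; Z[2]=0
i=3: fresh scan; Z[3]=0
i=4: fresh scan; Z[4]=2 scan→box=[4,6)
i=5: min(r-i=1, Z[1]=1)=1; Z[5]=1
i=6: fresh scan; Z[6]=0
i=7: fresh scan; Z[7]=2 scan→box=[7,9)
i=8: min(r-i=1, Z[1]=1)=1; Z[8]=1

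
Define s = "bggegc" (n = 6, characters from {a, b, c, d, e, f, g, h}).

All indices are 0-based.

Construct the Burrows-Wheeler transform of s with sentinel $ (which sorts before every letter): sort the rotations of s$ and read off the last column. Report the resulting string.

rank  rotation last
    0  $bggegc  c
    1  bggegc$  $
    2  c$bggeg  g
    3  egc$bgg  g
    4  gc$bgge  e
    5  gegc$bg  g
    6  ggegc$b  b

c$ggegb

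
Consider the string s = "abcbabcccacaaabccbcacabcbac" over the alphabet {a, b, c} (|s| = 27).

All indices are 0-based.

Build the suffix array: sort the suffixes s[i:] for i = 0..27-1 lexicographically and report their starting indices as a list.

rank | idx | suffix
   0 |  11 | aaabccbcacabcbac
   1 |  12 | aabccbcacabcbac
   2 |   0 | abcbabcccacaaabccbcacabcbac
   3 |  21 | abcbac
   4 |  13 | abccbcacabcbac
   5 |   4 | abcccacaaabccbcacabcbac
   6 |  25 | ac
   7 |   9 | acaaabccbcacabcbac
   8 |  19 | acabcbac
   9 |   3 | babcccacaaabccbcacabcbac
  10 |  24 | bac
  11 |  17 | bcacabcbac
  12 |   1 | bcbabcccacaaabccbcacabcbac
  13 |  22 | bcbac
  14 |  14 | bccbcacabcbac
  15 |   5 | bcccacaaabccbcacabcbac
  16 |  26 | c
  17 |  10 | caaabccbcacabcbac
  18 |  20 | cabcbac
  19 |   8 | cacaaabccbcacabcbac
  20 |  18 | cacabcbac
  21 |   2 | cbabcccacaaabccbcacabcbac
  22 |  23 | cbac
  23 |  16 | cbcacabcbac
  24 |   7 | ccacaaabccbcacabcbac
  25 |  15 | ccbcacabcbac
  26 |   6 | cccacaaabccbcacabcbac

[11, 12, 0, 21, 13, 4, 25, 9, 19, 3, 24, 17, 1, 22, 14, 5, 26, 10, 20, 8, 18, 2, 23, 16, 7, 15, 6]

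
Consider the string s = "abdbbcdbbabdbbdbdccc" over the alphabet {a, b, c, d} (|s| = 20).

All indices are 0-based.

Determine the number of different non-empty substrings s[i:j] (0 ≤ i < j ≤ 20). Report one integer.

rank→(start, suffix):
  0 → (0, 'abdbbcdbbabdbbdbdccc')
  1 → (9, 'abdbbdbdccc')
  2 → (8, 'babdbbdbdccc')
  3 → (7, 'bbabdbbdbdccc')
  4 → (3, 'bbcdbbabdbbdbdccc')
  5 → (12, 'bbdbdccc')
  6 → (4, 'bcdbbabdbbdbdccc')
  7 → (1, 'bdbbcdbbabdbbdbdccc')
  8 → (10, 'bdbbdbdccc')
  9 → (13, 'bdbdccc')
  10 → (15, 'bdccc')
  11 → (19, 'c')
  12 → (18, 'cc')
  13 → (17, 'ccc')
  14 → (5, 'cdbbabdbbdbdccc')
  15 → (6, 'dbbabdbbdbdccc')
  16 → (2, 'dbbcdbbabdbbdbdccc')
  17 → (11, 'dbbdbdccc')
  18 → (14, 'dbdccc')
  19 → (16, 'dccc')

SA = [0, 9, 8, 7, 3, 12, 4, 1, 10, 13, 15, 19, 18, 17, 5, 6, 2, 11, 14, 16]
i: (SA[i-1],SA[i]) lcp shared
  1: (0,9) 5 'abdbb'
  2: (9,8) 0 ''
  3: (8,7) 1 'b'
  4: (7,3) 2 'bb'
  5: (3,12) 2 'bb'
  6: (12,4) 1 'b'
  7: (4,1) 1 'b'
  8: (1,10) 4 'bdbb'
  9: (10,13) 3 'bdb'
  10: (13,15) 2 'bd'
  11: (15,19) 0 ''
  12: (19,18) 1 'c'
  13: (18,17) 2 'cc'
  14: (17,5) 1 'c'
  15: (5,6) 0 ''
  16: (6,2) 3 'dbb'
  17: (2,11) 3 'dbb'
  18: (11,14) 2 'db'
  19: (14,16) 1 'd'

n(n+1)/2 = 20·21/2 = 210
Σ LCP = 0 + 5 + 0 + 1 + 2 + 2 + 1 + 1 + 4 + 3 + 2 + 0 + 1 + 2 + 1 + 0 + 3 + 3 + 2 + 1 = 34
distinct = 210 − 34 = 176

176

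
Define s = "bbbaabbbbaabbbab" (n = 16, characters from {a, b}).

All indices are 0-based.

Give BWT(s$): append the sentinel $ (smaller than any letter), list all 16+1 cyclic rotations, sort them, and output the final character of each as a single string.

bbbbaaabbbbbbb$aa

rank  rotation           last
    0  $bbbaabbbbaabbbab  b
    1  aabbbab$bbbaabbbb  b
    2  aabbbbaabbbab$bbb  b
    3  ab$bbbaabbbbaabbb  b
    4  abbbab$bbbaabbbba  a
    5  abbbbaabbbab$bbba  a
    6  b$bbbaabbbbaabbba  a
    7  baabbbab$bbbaabbb  b
    8  baabbbbaabbbab$bb  b
    9  bab$bbbaabbbbaabb  b
   10  bbaabbbab$bbbaabb  b
   11  bbaabbbbaabbbab$b  b
   12  bbab$bbbaabbbbaab  b
   13  bbbaabbbab$bbbaab  b
   14  bbbaabbbbaabbbab$  $
   15  bbbab$bbbaabbbbaa  a
   16  bbbbaabbbab$bbbaa  a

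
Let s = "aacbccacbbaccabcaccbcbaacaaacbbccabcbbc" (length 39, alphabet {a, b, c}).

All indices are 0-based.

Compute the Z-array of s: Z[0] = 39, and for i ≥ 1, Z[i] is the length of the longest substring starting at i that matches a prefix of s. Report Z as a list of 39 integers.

[39, 1, 0, 0, 0, 0, 1, 0, 0, 0, 1, 0, 0, 1, 0, 0, 1, 0, 0, 0, 0, 0, 3, 1, 0, 2, 4, 1, 0, 0, 0, 0, 0, 1, 0, 0, 0, 0, 0]

Z[0]=39
i=1: i≥r, start 0; Z[1]=1 grow→box=[1,2)
i=2: i≥r, start 0; Z[2]=0
i=3: i≥r, start 0; Z[3]=0
i=4: i≥r, start 0; Z[4]=0
i=5: i≥r, start 0; Z[5]=0
i=6: i≥r, start 0; Z[6]=1 grow→box=[6,7)
i=7: i≥r, start 0; Z[7]=0
i=8: i≥r, start 0; Z[8]=0
i=9: i≥r, start 0; Z[9]=0
i=10: i≥r, start 0; Z[10]=1 grow→box=[10,11)
i=11: i≥r, start 0; Z[11]=0
i=12: i≥r, start 0; Z[12]=0
i=13: i≥r, start 0; Z[13]=1 grow→box=[13,14)
i=14: i≥r, start 0; Z[14]=0
i=15: i≥r, start 0; Z[15]=0
i=16: i≥r, start 0; Z[16]=1 grow→box=[16,17)
i=17: i≥r, start 0; Z[17]=0
i=18: i≥r, start 0; Z[18]=0
i=19: i≥r, start 0; Z[19]=0
i=20: i≥r, start 0; Z[20]=0
i=21: i≥r, start 0; Z[21]=0
i=22: i≥r, start 0; Z[22]=3 grow→box=[22,25)
i=23: min(r-i=2, Z[1]=1)=1; Z[23]=1
i=24: min(r-i=1, Z[2]=0)=0; Z[24]=0
i=25: i≥r, start 0; Z[25]=2 grow→box=[25,27)
i=26: min(r-i=1, Z[1]=1)=1; Z[26]=4 grow→box=[26,30)
i=27: min(r-i=3, Z[1]=1)=1; Z[27]=1
i=28: min(r-i=2, Z[2]=0)=0; Z[28]=0
i=29: min(r-i=1, Z[3]=0)=0; Z[29]=0
i=30: i≥r, start 0; Z[30]=0
i=31: i≥r, start 0; Z[31]=0
i=32: i≥r, start 0; Z[32]=0
i=33: i≥r, start 0; Z[33]=1 grow→box=[33,34)
i=34: i≥r, start 0; Z[34]=0
i=35: i≥r, start 0; Z[35]=0
i=36: i≥r, start 0; Z[36]=0
i=37: i≥r, start 0; Z[37]=0
i=38: i≥r, start 0; Z[38]=0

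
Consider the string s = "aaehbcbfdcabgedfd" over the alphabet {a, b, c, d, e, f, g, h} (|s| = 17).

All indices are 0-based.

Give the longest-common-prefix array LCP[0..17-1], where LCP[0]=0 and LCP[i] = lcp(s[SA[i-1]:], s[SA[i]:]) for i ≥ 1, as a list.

rank | idx | suffix
   0 |   0 | aaehbcbfdcabgedfd
   1 |  10 | abgedfd
   2 |   1 | aehbcbfdcabgedfd
   3 |   4 | bcbfdcabgedfd
   4 |   6 | bfdcabgedfd
   5 |  11 | bgedfd
   6 |   9 | cabgedfd
   7 |   5 | cbfdcabgedfd
   8 |  16 | d
   9 |   8 | dcabgedfd
  10 |  14 | dfd
  11 |  13 | edfd
  12 |   2 | ehbcbfdcabgedfd
  13 |  15 | fd
  14 |   7 | fdcabgedfd
  15 |  12 | gedfd
  16 |   3 | hbcbfdcabgedfd

SA = [0, 10, 1, 4, 6, 11, 9, 5, 16, 8, 14, 13, 2, 15, 7, 12, 3]
rank  pair      lcp
   1  s[0:],s[10:]  1  'a'
   2  s[10:],s[1:]  1  'a'
   3  s[1:],s[4:]  0  ''
   4  s[4:],s[6:]  1  'b'
   5  s[6:],s[11:]  1  'b'
   6  s[11:],s[9:]  0  ''
   7  s[9:],s[5:]  1  'c'
   8  s[5:],s[16:]  0  ''
   9  s[16:],s[8:]  1  'd'
  10  s[8:],s[14:]  1  'd'
  11  s[14:],s[13:]  0  ''
  12  s[13:],s[2:]  1  'e'
  13  s[2:],s[15:]  0  ''
  14  s[15:],s[7:]  2  'fd'
  15  s[7:],s[12:]  0  ''
  16  s[12:],s[3:]  0  ''

[0, 1, 1, 0, 1, 1, 0, 1, 0, 1, 1, 0, 1, 0, 2, 0, 0]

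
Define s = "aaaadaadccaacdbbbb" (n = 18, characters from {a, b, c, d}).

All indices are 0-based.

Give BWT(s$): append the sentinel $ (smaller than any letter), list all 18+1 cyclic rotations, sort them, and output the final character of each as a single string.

rank  rotation             last
    0  $aaaadaadccaacdbbbb  b
    1  aaaadaadccaacdbbbb$  $
    2  aaadaadccaacdbbbb$a  a
    3  aacdbbbb$aaaadaadcc  c
    4  aadaadccaacdbbbb$aa  a
    5  aadccaacdbbbb$aaaad  d
    6  acdbbbb$aaaadaadcca  a
    7  adaadccaacdbbbb$aaa  a
    8  adccaacdbbbb$aaaada  a
    9  b$aaaadaadccaacdbbb  b
   10  bb$aaaadaadccaacdbb  b
   11  bbb$aaaadaadccaacdb  b
   12  bbbb$aaaadaadccaacd  d
   13  caacdbbbb$aaaadaadc  c
   14  ccaacdbbbb$aaaadaad  d
   15  cdbbbb$aaaadaadccaa  a
   16  daadccaacdbbbb$aaaa  a
   17  dbbbb$aaaadaadccaac  c
   18  dccaacdbbbb$aaaadaa  a

b$acadaaabbbdcdaaca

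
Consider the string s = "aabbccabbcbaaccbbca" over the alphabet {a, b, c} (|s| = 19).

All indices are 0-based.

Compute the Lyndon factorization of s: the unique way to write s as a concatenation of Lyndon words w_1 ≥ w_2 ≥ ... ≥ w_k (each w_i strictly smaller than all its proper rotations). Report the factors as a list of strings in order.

emit factor 1: 'aabbccabbcbaaccbbc' (i=0, period=18)
emit factor 2: 'a' (i=18, period=1)

["aabbccabbcbaaccbbc", "a"]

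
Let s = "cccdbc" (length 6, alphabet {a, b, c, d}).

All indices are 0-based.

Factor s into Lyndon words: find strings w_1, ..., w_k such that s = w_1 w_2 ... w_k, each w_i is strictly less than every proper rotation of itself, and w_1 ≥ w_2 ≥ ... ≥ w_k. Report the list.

["cccd", "bc"]

emit factor 1: 'cccd' (i=0, period=4)
emit factor 2: 'bc' (i=4, period=2)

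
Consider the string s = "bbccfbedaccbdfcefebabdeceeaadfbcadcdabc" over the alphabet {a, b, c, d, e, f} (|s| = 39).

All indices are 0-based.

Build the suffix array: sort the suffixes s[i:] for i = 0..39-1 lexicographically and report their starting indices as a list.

[26, 36, 19, 8, 32, 27, 18, 0, 37, 30, 1, 20, 11, 5, 38, 31, 10, 9, 2, 34, 23, 14, 3, 35, 7, 33, 21, 28, 12, 25, 17, 22, 6, 24, 15, 29, 4, 13, 16]

rank→(start, suffix):
  0 → (26, 'aadfbcadcdabc')
  1 → (36, 'abc')
  2 → (19, 'abdeceeaadfbcadcdabc')
  3 → (8, 'accbdfcefebabdeceeaadfbcadcdabc')
  4 → (32, 'adcdabc')
  5 → (27, 'adfbcadcdabc')
  6 → (18, 'babdeceeaadfbcadcdabc')
  7 → (0, 'bbccfbedaccbdfcefebabdeceeaadfbcadcdabc')
  8 → (37, 'bc')
  9 → (30, 'bcadcdabc')
  10 → (1, 'bccfbedaccbdfcefebabdeceeaadfbcadcdabc')
  11 → (20, 'bdeceeaadfbcadcdabc')
  12 → (11, 'bdfcefebabdeceeaadfbcadcdabc')
  13 → (5, 'bedaccbdfcefebabdeceeaadfbcadcdabc')
  14 → (38, 'c')
  15 → (31, 'cadcdabc')
  16 → (10, 'cbdfcefebabdeceeaadfbcadcdabc')
  17 → (9, 'ccbdfcefebabdeceeaadfbcadcdabc')
  18 → (2, 'ccfbedaccbdfcefebabdeceeaadfbcadcdabc')
  19 → (34, 'cdabc')
  20 → (23, 'ceeaadfbcadcdabc')
  21 → (14, 'cefebabdeceeaadfbcadcdabc')
  22 → (3, 'cfbedaccbdfcefebabdeceeaadfbcadcdabc')
  23 → (35, 'dabc')
  24 → (7, 'daccbdfcefebabdeceeaadfbcadcdabc')
  25 → (33, 'dcdabc')
  26 → (21, 'deceeaadfbcadcdabc')
  27 → (28, 'dfbcadcdabc')
  28 → (12, 'dfcefebabdeceeaadfbcadcdabc')
  29 → (25, 'eaadfbcadcdabc')
  30 → (17, 'ebabdeceeaadfbcadcdabc')
  31 → (22, 'eceeaadfbcadcdabc')
  32 → (6, 'edaccbdfcefebabdeceeaadfbcadcdabc')
  33 → (24, 'eeaadfbcadcdabc')
  34 → (15, 'efebabdeceeaadfbcadcdabc')
  35 → (29, 'fbcadcdabc')
  36 → (4, 'fbedaccbdfcefebabdeceeaadfbcadcdabc')
  37 → (13, 'fcefebabdeceeaadfbcadcdabc')
  38 → (16, 'febabdeceeaadfbcadcdabc')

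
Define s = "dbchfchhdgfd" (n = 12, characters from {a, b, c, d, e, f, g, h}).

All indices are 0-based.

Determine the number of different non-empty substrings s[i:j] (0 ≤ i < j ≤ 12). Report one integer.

rank | idx | suffix
   0 |   1 | bchfchhdgfd
   1 |   2 | chfchhdgfd
   2 |   5 | chhdgfd
   3 |  11 | d
   4 |   0 | dbchfchhdgfd
   5 |   8 | dgfd
   6 |   4 | fchhdgfd
   7 |  10 | fd
   8 |   9 | gfd
   9 |   7 | hdgfd
  10 |   3 | hfchhdgfd
  11 |   6 | hhdgfd

SA = [1, 2, 5, 11, 0, 8, 4, 10, 9, 7, 3, 6]
i: (SA[i-1],SA[i]) lcp shared
  1: (1,2) 0 ''
  2: (2,5) 2 'ch'
  3: (5,11) 0 ''
  4: (11,0) 1 'd'
  5: (0,8) 1 'd'
  6: (8,4) 0 ''
  7: (4,10) 1 'f'
  8: (10,9) 0 ''
  9: (9,7) 0 ''
  10: (7,3) 1 'h'
  11: (3,6) 1 'h'

n(n+1)/2 = 12·13/2 = 78
Σ LCP = 0 + 0 + 2 + 0 + 1 + 1 + 0 + 1 + 0 + 0 + 1 + 1 = 7
distinct = 78 − 7 = 71

71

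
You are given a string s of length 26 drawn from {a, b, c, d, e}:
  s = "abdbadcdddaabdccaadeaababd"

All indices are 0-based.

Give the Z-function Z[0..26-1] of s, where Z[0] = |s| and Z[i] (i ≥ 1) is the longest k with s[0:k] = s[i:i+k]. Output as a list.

[26, 0, 0, 0, 1, 0, 0, 0, 0, 0, 1, 3, 0, 0, 0, 0, 1, 1, 0, 0, 1, 2, 0, 3, 0, 0]

Z[0]=26
i=1: fresh scan; Z[1]=0
i=2: fresh scan; Z[2]=0
i=3: fresh scan; Z[3]=0
i=4: fresh scan; Z[4]=1 scan→box=[4,5)
i=5: fresh scan; Z[5]=0
i=6: fresh scan; Z[6]=0
i=7: fresh scan; Z[7]=0
i=8: fresh scan; Z[8]=0
i=9: fresh scan; Z[9]=0
i=10: fresh scan; Z[10]=1 scan→box=[10,11)
i=11: fresh scan; Z[11]=3 scan→box=[11,14)
i=12: min(r-i=2, Z[1]=0)=0; Z[12]=0
i=13: min(r-i=1, Z[2]=0)=0; Z[13]=0
i=14: fresh scan; Z[14]=0
i=15: fresh scan; Z[15]=0
i=16: fresh scan; Z[16]=1 scan→box=[16,17)
i=17: fresh scan; Z[17]=1 scan→box=[17,18)
i=18: fresh scan; Z[18]=0
i=19: fresh scan; Z[19]=0
i=20: fresh scan; Z[20]=1 scan→box=[20,21)
i=21: fresh scan; Z[21]=2 scan→box=[21,23)
i=22: min(r-i=1, Z[1]=0)=0; Z[22]=0
i=23: fresh scan; Z[23]=3 scan→box=[23,26)
i=24: min(r-i=2, Z[1]=0)=0; Z[24]=0
i=25: min(r-i=1, Z[2]=0)=0; Z[25]=0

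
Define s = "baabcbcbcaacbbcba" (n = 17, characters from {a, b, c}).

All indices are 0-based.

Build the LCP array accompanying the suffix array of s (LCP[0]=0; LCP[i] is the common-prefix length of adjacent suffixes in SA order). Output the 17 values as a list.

sorted suffixes:
  #0 SA[0]=16  'a'
  #1 SA[1]=1  'aabcbcbcaacbbcba'
  #2 SA[2]=9  'aacbbcba'
  #3 SA[3]=2  'abcbcbcaacbbcba'
  #4 SA[4]=10  'acbbcba'
  #5 SA[5]=15  'ba'
  #6 SA[6]=0  'baabcbcbcaacbbcba'
  #7 SA[7]=12  'bbcba'
  #8 SA[8]=7  'bcaacbbcba'
  #9 SA[9]=13  'bcba'
  #10 SA[10]=5  'bcbcaacbbcba'
  #11 SA[11]=3  'bcbcbcaacbbcba'
  #12 SA[12]=8  'caacbbcba'
  #13 SA[13]=14  'cba'
  #14 SA[14]=11  'cbbcba'
  #15 SA[15]=6  'cbcaacbbcba'
  #16 SA[16]=4  'cbcbcaacbbcba'

SA = [16, 1, 9, 2, 10, 15, 0, 12, 7, 13, 5, 3, 8, 14, 11, 6, 4]
rank  pair      lcp
   1  s[16:],s[1:]  1  'a'
   2  s[1:],s[9:]  2  'aa'
   3  s[9:],s[2:]  1  'a'
   4  s[2:],s[10:]  1  'a'
   5  s[10:],s[15:]  0  ''
   6  s[15:],s[0:]  2  'ba'
   7  s[0:],s[12:]  1  'b'
   8  s[12:],s[7:]  1  'b'
   9  s[7:],s[13:]  2  'bc'
  10  s[13:],s[5:]  3  'bcb'
  11  s[5:],s[3:]  4  'bcbc'
  12  s[3:],s[8:]  0  ''
  13  s[8:],s[14:]  1  'c'
  14  s[14:],s[11:]  2  'cb'
  15  s[11:],s[6:]  2  'cb'
  16  s[6:],s[4:]  3  'cbc'

[0, 1, 2, 1, 1, 0, 2, 1, 1, 2, 3, 4, 0, 1, 2, 2, 3]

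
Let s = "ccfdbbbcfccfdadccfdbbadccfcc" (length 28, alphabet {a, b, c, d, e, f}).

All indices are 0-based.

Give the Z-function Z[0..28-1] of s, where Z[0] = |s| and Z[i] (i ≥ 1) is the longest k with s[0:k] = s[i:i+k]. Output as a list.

[28, 1, 0, 0, 0, 0, 0, 1, 0, 4, 1, 0, 0, 0, 0, 6, 1, 0, 0, 0, 0, 0, 0, 3, 1, 0, 2, 1]

Z[0]=28
i=1: fresh scan; Z[1]=1 extend→box=[1,2)
i=2: fresh scan; Z[2]=0
i=3: fresh scan; Z[3]=0
i=4: fresh scan; Z[4]=0
i=5: fresh scan; Z[5]=0
i=6: fresh scan; Z[6]=0
i=7: fresh scan; Z[7]=1 extend→box=[7,8)
i=8: fresh scan; Z[8]=0
i=9: fresh scan; Z[9]=4 extend→box=[9,13)
i=10: min(r-i=3, Z[1]=1)=1; Z[10]=1
i=11: min(r-i=2, Z[2]=0)=0; Z[11]=0
i=12: min(r-i=1, Z[3]=0)=0; Z[12]=0
i=13: fresh scan; Z[13]=0
i=14: fresh scan; Z[14]=0
i=15: fresh scan; Z[15]=6 extend→box=[15,21)
i=16: min(r-i=5, Z[1]=1)=1; Z[16]=1
i=17: min(r-i=4, Z[2]=0)=0; Z[17]=0
i=18: min(r-i=3, Z[3]=0)=0; Z[18]=0
i=19: min(r-i=2, Z[4]=0)=0; Z[19]=0
i=20: min(r-i=1, Z[5]=0)=0; Z[20]=0
i=21: fresh scan; Z[21]=0
i=22: fresh scan; Z[22]=0
i=23: fresh scan; Z[23]=3 extend→box=[23,26)
i=24: min(r-i=2, Z[1]=1)=1; Z[24]=1
i=25: min(r-i=1, Z[2]=0)=0; Z[25]=0
i=26: fresh scan; Z[26]=2 extend→box=[26,28)
i=27: min(r-i=1, Z[1]=1)=1; Z[27]=1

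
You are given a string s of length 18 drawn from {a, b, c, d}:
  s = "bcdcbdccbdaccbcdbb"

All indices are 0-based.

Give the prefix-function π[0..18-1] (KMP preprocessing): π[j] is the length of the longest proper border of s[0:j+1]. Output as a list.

[0, 0, 0, 0, 1, 0, 0, 0, 1, 0, 0, 0, 0, 1, 2, 3, 1, 1]

π[0] = 0
j=1 s[j]='c': π[1]=0 (border '')
j=2 s[j]='d': π[2]=0 (border '')
j=3 s[j]='c': π[3]=0 (border '')
j=4 s[j]='b': π[4]=1 (border 'b')
j=5 s[j]='d': k: 1→0; π[5]=0 (border '')
j=6 s[j]='c': π[6]=0 (border '')
j=7 s[j]='c': π[7]=0 (border '')
j=8 s[j]='b': π[8]=1 (border 'b')
j=9 s[j]='d': k: 1→0; π[9]=0 (border '')
j=10 s[j]='a': π[10]=0 (border '')
j=11 s[j]='c': π[11]=0 (border '')
j=12 s[j]='c': π[12]=0 (border '')
j=13 s[j]='b': π[13]=1 (border 'b')
j=14 s[j]='c': π[14]=2 (border 'bc')
j=15 s[j]='d': π[15]=3 (border 'bcd')
j=16 s[j]='b': k: 3→0; π[16]=1 (border 'b')
j=17 s[j]='b': k: 1→0; π[17]=1 (border 'b')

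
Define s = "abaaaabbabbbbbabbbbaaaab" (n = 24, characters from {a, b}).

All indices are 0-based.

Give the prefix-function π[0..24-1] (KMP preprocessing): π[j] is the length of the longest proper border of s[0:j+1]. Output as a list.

[0, 0, 1, 1, 1, 1, 2, 0, 1, 2, 0, 0, 0, 0, 1, 2, 0, 0, 0, 1, 1, 1, 1, 2]

π[0] = 0
j=1 s[j]='b': π[1]=0 (border '')
j=2 s[j]='a': π[2]=1 (border 'a')
j=3 s[j]='a': k: 1→0; π[3]=1 (border 'a')
j=4 s[j]='a': k: 1→0; π[4]=1 (border 'a')
j=5 s[j]='a': k: 1→0; π[5]=1 (border 'a')
j=6 s[j]='b': π[6]=2 (border 'ab')
j=7 s[j]='b': k: 2→0; π[7]=0 (border '')
j=8 s[j]='a': π[8]=1 (border 'a')
j=9 s[j]='b': π[9]=2 (border 'ab')
j=10 s[j]='b': k: 2→0; π[10]=0 (border '')
j=11 s[j]='b': π[11]=0 (border '')
j=12 s[j]='b': π[12]=0 (border '')
j=13 s[j]='b': π[13]=0 (border '')
j=14 s[j]='a': π[14]=1 (border 'a')
j=15 s[j]='b': π[15]=2 (border 'ab')
j=16 s[j]='b': k: 2→0; π[16]=0 (border '')
j=17 s[j]='b': π[17]=0 (border '')
j=18 s[j]='b': π[18]=0 (border '')
j=19 s[j]='a': π[19]=1 (border 'a')
j=20 s[j]='a': k: 1→0; π[20]=1 (border 'a')
j=21 s[j]='a': k: 1→0; π[21]=1 (border 'a')
j=22 s[j]='a': k: 1→0; π[22]=1 (border 'a')
j=23 s[j]='b': π[23]=2 (border 'ab')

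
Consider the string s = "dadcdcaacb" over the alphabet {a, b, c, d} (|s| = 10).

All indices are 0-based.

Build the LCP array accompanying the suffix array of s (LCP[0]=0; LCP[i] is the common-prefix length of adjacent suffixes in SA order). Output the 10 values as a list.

rank | idx | suffix
   0 |   6 | aacb
   1 |   7 | acb
   2 |   1 | adcdcaacb
   3 |   9 | b
   4 |   5 | caacb
   5 |   8 | cb
   6 |   3 | cdcaacb
   7 |   0 | dadcdcaacb
   8 |   4 | dcaacb
   9 |   2 | dcdcaacb

SA = [6, 7, 1, 9, 5, 8, 3, 0, 4, 2]
rank  pair      lcp
   1  s[6:],s[7:]  1  'a'
   2  s[7:],s[1:]  1  'a'
   3  s[1:],s[9:]  0  ''
   4  s[9:],s[5:]  0  ''
   5  s[5:],s[8:]  1  'c'
   6  s[8:],s[3:]  1  'c'
   7  s[3:],s[0:]  0  ''
   8  s[0:],s[4:]  1  'd'
   9  s[4:],s[2:]  2  'dc'

[0, 1, 1, 0, 0, 1, 1, 0, 1, 2]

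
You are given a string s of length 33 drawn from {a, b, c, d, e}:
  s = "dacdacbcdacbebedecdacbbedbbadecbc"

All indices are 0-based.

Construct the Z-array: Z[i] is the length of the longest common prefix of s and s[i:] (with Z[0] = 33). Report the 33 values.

[33, 0, 0, 3, 0, 0, 0, 0, 3, 0, 0, 0, 0, 0, 0, 1, 0, 0, 3, 0, 0, 0, 0, 0, 1, 0, 0, 0, 1, 0, 0, 0, 0]

Z[0]=33
i=1: fresh scan; Z[1]=0
i=2: fresh scan; Z[2]=0
i=3: fresh scan; Z[3]=3 scan→box=[3,6)
i=4: min(r-i=2, Z[1]=0)=0; Z[4]=0
i=5: min(r-i=1, Z[2]=0)=0; Z[5]=0
i=6: fresh scan; Z[6]=0
i=7: fresh scan; Z[7]=0
i=8: fresh scan; Z[8]=3 scan→box=[8,11)
i=9: min(r-i=2, Z[1]=0)=0; Z[9]=0
i=10: min(r-i=1, Z[2]=0)=0; Z[10]=0
i=11: fresh scan; Z[11]=0
i=12: fresh scan; Z[12]=0
i=13: fresh scan; Z[13]=0
i=14: fresh scan; Z[14]=0
i=15: fresh scan; Z[15]=1 scan→box=[15,16)
i=16: fresh scan; Z[16]=0
i=17: fresh scan; Z[17]=0
i=18: fresh scan; Z[18]=3 scan→box=[18,21)
i=19: min(r-i=2, Z[1]=0)=0; Z[19]=0
i=20: min(r-i=1, Z[2]=0)=0; Z[20]=0
i=21: fresh scan; Z[21]=0
i=22: fresh scan; Z[22]=0
i=23: fresh scan; Z[23]=0
i=24: fresh scan; Z[24]=1 scan→box=[24,25)
i=25: fresh scan; Z[25]=0
i=26: fresh scan; Z[26]=0
i=27: fresh scan; Z[27]=0
i=28: fresh scan; Z[28]=1 scan→box=[28,29)
i=29: fresh scan; Z[29]=0
i=30: fresh scan; Z[30]=0
i=31: fresh scan; Z[31]=0
i=32: fresh scan; Z[32]=0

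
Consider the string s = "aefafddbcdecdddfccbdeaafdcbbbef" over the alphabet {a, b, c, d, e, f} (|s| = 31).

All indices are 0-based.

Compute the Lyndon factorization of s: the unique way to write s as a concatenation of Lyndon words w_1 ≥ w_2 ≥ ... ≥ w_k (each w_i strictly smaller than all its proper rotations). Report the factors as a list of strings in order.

emit factor 1: 'aefafddbcdecdddfccbde' (i=0, period=21)
emit factor 2: 'aafdcbbbef' (i=21, period=10)

["aefafddbcdecdddfccbde", "aafdcbbbef"]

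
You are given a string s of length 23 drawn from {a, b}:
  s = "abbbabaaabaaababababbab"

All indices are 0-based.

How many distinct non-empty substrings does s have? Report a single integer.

rank | idx | suffix
   0 |   6 | aaabaaababababbab
   1 |  10 | aaababababbab
   2 |   7 | aabaaababababbab
   3 |  11 | aababababbab
   4 |  21 | ab
   5 |   4 | abaaabaaababababbab
   6 |   8 | abaaababababbab
   7 |  12 | ababababbab
   8 |  14 | abababbab
   9 |  16 | ababbab
  10 |  18 | abbab
  11 |   0 | abbbabaaabaaababababbab
  12 |  22 | b
  13 |   5 | baaabaaababababbab
  14 |   9 | baaababababbab
  15 |  20 | bab
  16 |   3 | babaaabaaababababbab
  17 |  13 | babababbab
  18 |  15 | bababbab
  19 |  17 | babbab
  20 |  19 | bbab
  21 |   2 | bbabaaabaaababababbab
  22 |   1 | bbbabaaabaaababababbab

SA = [6, 10, 7, 11, 21, 4, 8, 12, 14, 16, 18, 0, 22, 5, 9, 20, 3, 13, 15, 17, 19, 2, 1]
[i] adj suffixes → lcp
  [1] 6/10 → 5 ('aaaba')
  [2] 10/7 → 2 ('aa')
  [3] 7/11 → 4 ('aaba')
  [4] 11/21 → 1 ('a')
  [5] 21/4 → 2 ('ab')
  [6] 4/8 → 7 ('abaaaba')
  [7] 8/12 → 3 ('aba')
  [8] 12/14 → 6 ('ababab')
  [9] 14/16 → 4 ('abab')
  [10] 16/18 → 2 ('ab')
  [11] 18/0 → 3 ('abb')
  [12] 0/22 → 0 ('')
  [13] 22/5 → 1 ('b')
  [14] 5/9 → 6 ('baaaba')
  [15] 9/20 → 2 ('ba')
  [16] 20/3 → 3 ('bab')
  [17] 3/13 → 4 ('baba')
  [18] 13/15 → 5 ('babab')
  [19] 15/17 → 3 ('bab')
  [20] 17/19 → 1 ('b')
  [21] 19/2 → 4 ('bbab')
  [22] 2/1 → 2 ('bb')

n(n+1)/2 = 23·24/2 = 276
Σ LCP = 0 + 5 + 2 + 4 + 1 + 2 + 7 + 3 + 6 + 4 + 2 + 3 + 0 + 1 + 6 + 2 + 3 + 4 + 5 + 3 + 1 + 4 + 2 = 70
distinct = 276 − 70 = 206

206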